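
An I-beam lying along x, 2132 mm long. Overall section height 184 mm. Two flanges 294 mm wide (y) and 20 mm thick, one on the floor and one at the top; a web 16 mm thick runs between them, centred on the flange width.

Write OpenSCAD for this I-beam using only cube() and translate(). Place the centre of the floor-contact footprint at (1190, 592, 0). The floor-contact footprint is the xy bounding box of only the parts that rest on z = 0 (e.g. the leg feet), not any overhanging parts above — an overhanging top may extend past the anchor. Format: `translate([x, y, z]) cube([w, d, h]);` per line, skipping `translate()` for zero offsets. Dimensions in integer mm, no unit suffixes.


translate([124, 445, 0]) cube([2132, 294, 20]);
translate([124, 584, 20]) cube([2132, 16, 144]);
translate([124, 445, 164]) cube([2132, 294, 20]);


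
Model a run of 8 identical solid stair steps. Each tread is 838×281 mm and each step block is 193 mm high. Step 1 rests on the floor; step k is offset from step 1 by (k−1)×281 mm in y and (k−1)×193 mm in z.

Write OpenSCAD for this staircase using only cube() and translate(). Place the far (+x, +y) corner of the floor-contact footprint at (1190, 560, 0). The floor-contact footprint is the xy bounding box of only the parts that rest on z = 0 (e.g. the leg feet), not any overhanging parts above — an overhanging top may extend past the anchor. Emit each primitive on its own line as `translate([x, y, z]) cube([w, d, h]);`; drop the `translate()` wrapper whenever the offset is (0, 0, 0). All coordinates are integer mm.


translate([352, 279, 0]) cube([838, 281, 193]);
translate([352, 560, 193]) cube([838, 281, 193]);
translate([352, 841, 386]) cube([838, 281, 193]);
translate([352, 1122, 579]) cube([838, 281, 193]);
translate([352, 1403, 772]) cube([838, 281, 193]);
translate([352, 1684, 965]) cube([838, 281, 193]);
translate([352, 1965, 1158]) cube([838, 281, 193]);
translate([352, 2246, 1351]) cube([838, 281, 193]);


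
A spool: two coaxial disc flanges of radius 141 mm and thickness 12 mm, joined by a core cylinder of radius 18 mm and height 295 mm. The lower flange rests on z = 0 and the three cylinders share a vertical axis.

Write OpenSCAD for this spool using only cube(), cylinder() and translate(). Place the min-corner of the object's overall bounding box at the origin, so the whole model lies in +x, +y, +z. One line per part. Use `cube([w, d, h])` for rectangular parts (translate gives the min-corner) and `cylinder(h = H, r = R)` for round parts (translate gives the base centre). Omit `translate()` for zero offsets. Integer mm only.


translate([141, 141, 0]) cylinder(h = 12, r = 141);
translate([141, 141, 12]) cylinder(h = 295, r = 18);
translate([141, 141, 307]) cylinder(h = 12, r = 141);


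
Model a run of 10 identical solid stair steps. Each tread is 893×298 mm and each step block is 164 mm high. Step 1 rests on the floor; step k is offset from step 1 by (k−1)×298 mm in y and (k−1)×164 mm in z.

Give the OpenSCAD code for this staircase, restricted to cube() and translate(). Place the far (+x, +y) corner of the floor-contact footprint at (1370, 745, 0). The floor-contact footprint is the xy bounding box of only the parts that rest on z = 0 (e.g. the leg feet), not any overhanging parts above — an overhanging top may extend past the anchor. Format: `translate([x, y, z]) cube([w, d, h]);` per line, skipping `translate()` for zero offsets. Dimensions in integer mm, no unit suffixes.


translate([477, 447, 0]) cube([893, 298, 164]);
translate([477, 745, 164]) cube([893, 298, 164]);
translate([477, 1043, 328]) cube([893, 298, 164]);
translate([477, 1341, 492]) cube([893, 298, 164]);
translate([477, 1639, 656]) cube([893, 298, 164]);
translate([477, 1937, 820]) cube([893, 298, 164]);
translate([477, 2235, 984]) cube([893, 298, 164]);
translate([477, 2533, 1148]) cube([893, 298, 164]);
translate([477, 2831, 1312]) cube([893, 298, 164]);
translate([477, 3129, 1476]) cube([893, 298, 164]);


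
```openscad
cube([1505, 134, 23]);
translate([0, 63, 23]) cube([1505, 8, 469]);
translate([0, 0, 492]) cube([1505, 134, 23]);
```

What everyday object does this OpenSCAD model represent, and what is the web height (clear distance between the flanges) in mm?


An I-beam. The web height is 469 mm.

Two wide flanges with a thin centred web — an I-beam. Overall 515 mm minus two 23 mm flanges gives a web of 515 − 2·23 = 469 mm.


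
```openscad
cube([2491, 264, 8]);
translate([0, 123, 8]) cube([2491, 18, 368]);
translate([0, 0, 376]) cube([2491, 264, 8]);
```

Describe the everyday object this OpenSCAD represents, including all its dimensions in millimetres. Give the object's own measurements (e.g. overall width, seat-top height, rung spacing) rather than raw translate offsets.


An I-beam lying along x, 2491 mm long. Overall section height 384 mm. Two flanges 264 mm wide (y) and 8 mm thick, one on the floor and one at the top; a web 18 mm thick runs between them, centred on the flange width.


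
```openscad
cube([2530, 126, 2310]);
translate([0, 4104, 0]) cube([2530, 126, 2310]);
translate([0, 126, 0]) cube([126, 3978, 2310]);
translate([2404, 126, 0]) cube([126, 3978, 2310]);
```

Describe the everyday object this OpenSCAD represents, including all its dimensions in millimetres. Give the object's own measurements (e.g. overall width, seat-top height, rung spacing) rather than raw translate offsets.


The wall frame of a small rectangular building: four walls, each 2310 mm tall and 126 mm thick, enclosing a footprint 2530 mm (x) by 4230 mm (y) outside-to-outside, with no floor or roof. The front and back walls (the −y and +y sides) span the full width; the two side walls fit between them.


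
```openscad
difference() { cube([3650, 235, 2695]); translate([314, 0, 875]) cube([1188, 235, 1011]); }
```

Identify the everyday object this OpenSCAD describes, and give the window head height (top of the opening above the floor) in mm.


A wall with a window opening. The window head height is 1886 mm.

A wall with a rectangular opening subtracted — a window. Sill at z = 875, opening 1011 mm tall, so the head is at 875 + 1011 = 1886 mm.


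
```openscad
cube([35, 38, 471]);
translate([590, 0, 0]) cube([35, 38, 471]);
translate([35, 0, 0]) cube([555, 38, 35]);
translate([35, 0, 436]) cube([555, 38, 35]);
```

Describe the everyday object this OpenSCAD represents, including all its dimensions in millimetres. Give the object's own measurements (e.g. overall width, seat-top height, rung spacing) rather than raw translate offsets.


A rectangular picture frame lying in the x–z plane (depth along y). The opening is 555 mm wide (x) by 401 mm tall (z), surrounded by a border 35 mm wide on all four sides. The frame is 38 mm deep and is made of two full-height vertical stiles with two horizontal rails fitted between them.


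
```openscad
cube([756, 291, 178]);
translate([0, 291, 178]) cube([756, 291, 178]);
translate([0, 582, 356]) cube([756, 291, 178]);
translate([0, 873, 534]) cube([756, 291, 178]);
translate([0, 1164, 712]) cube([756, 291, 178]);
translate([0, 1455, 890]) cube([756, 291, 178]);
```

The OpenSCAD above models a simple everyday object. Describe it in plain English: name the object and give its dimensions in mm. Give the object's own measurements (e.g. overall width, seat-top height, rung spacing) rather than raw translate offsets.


A straight staircase of 6 solid steps. Each step is 756 mm wide (x), 291 mm deep (y, the going) and 178 mm tall (the rise). The first step rests on the floor; each subsequent step sits one going further in +y and one rise higher in +z, directly behind and above the previous step with no overlap.


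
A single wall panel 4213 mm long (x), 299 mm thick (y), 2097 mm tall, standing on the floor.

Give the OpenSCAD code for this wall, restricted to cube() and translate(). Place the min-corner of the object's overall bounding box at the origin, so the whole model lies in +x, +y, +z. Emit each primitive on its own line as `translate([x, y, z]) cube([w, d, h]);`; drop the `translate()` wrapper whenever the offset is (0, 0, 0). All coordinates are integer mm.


cube([4213, 299, 2097]);


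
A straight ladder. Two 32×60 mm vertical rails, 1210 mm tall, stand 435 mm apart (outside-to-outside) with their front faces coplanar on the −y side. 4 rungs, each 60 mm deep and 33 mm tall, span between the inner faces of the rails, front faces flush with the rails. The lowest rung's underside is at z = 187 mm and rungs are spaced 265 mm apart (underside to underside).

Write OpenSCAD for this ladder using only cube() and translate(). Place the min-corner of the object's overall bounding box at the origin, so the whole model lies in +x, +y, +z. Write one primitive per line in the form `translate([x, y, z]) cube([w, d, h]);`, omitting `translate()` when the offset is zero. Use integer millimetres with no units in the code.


cube([32, 60, 1210]);
translate([403, 0, 0]) cube([32, 60, 1210]);
translate([32, 0, 187]) cube([371, 60, 33]);
translate([32, 0, 452]) cube([371, 60, 33]);
translate([32, 0, 717]) cube([371, 60, 33]);
translate([32, 0, 982]) cube([371, 60, 33]);


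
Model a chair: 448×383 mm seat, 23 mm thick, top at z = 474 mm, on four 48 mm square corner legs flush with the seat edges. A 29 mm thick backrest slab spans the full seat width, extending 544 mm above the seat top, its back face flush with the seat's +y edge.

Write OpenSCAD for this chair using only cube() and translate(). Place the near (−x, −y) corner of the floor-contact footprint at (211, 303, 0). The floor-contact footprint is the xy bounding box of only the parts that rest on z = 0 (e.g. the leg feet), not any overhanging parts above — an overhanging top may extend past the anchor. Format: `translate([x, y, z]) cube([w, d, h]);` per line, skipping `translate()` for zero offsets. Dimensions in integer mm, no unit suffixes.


translate([211, 303, 451]) cube([448, 383, 23]);
translate([211, 303, 0]) cube([48, 48, 451]);
translate([611, 303, 0]) cube([48, 48, 451]);
translate([211, 638, 0]) cube([48, 48, 451]);
translate([611, 638, 0]) cube([48, 48, 451]);
translate([211, 657, 474]) cube([448, 29, 544]);


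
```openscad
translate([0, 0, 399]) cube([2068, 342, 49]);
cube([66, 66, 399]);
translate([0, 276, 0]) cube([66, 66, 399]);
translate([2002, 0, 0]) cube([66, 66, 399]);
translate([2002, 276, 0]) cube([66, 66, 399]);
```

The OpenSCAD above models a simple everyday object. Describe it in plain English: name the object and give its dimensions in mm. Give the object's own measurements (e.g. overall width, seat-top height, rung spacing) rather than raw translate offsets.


A bench: a 2068×342 mm seat slab, 49 mm thick, top at z = 448 mm, on four 66×66 mm square legs flush with the seat corners and standing on z = 0.


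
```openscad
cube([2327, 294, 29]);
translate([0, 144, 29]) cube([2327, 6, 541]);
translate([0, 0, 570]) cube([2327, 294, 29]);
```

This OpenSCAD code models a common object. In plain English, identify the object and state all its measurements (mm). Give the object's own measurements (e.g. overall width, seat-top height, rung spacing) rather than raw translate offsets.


An I-beam lying along x, 2327 mm long. Overall section height 599 mm. Two flanges 294 mm wide (y) and 29 mm thick, one on the floor and one at the top; a web 6 mm thick runs between them, centred on the flange width.


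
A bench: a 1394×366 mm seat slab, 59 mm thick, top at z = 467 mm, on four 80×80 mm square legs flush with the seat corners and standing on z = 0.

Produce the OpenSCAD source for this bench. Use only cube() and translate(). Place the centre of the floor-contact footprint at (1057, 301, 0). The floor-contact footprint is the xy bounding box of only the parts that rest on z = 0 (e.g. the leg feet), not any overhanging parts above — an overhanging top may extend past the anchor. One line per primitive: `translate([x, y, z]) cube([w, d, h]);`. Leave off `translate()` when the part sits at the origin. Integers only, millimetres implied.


// leg_h = 467 − 59 = 408
translate([360, 118, 408]) cube([1394, 366, 59]);
translate([360, 118, 0]) cube([80, 80, 408]);
translate([360, 404, 0]) cube([80, 80, 408]);
translate([1674, 118, 0]) cube([80, 80, 408]);
translate([1674, 404, 0]) cube([80, 80, 408]);


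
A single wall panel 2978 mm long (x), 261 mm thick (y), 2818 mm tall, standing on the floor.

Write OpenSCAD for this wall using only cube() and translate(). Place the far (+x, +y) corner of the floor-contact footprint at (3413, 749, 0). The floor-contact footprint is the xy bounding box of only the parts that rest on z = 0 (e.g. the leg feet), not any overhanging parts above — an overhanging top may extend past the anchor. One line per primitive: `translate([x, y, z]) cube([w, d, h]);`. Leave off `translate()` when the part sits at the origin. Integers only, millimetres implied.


translate([435, 488, 0]) cube([2978, 261, 2818]);


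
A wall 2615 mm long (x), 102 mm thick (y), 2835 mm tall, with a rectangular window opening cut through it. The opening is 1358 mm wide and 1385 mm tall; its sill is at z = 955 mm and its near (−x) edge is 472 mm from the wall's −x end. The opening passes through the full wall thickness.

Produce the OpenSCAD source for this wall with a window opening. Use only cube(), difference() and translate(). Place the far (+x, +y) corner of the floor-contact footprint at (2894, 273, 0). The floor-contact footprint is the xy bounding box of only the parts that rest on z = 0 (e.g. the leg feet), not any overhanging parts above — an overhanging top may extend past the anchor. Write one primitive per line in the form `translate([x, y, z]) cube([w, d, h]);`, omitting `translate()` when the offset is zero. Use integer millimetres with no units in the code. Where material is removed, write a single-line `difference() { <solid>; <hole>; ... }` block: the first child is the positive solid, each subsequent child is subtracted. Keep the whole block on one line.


difference() { translate([279, 171, 0]) cube([2615, 102, 2835]); translate([751, 171, 955]) cube([1358, 102, 1385]); }


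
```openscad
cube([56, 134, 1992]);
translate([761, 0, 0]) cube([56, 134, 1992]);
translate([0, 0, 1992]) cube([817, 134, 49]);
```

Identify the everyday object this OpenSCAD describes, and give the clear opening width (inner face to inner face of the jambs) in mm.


A door frame. The clear opening width is 705 mm.

Two 1992 mm tall posts with a header on top — a door frame. The left jamb is 56 mm wide at x = 0; the right jamb starts at x = 761. The clear opening is 761 − 56 = 705 mm.


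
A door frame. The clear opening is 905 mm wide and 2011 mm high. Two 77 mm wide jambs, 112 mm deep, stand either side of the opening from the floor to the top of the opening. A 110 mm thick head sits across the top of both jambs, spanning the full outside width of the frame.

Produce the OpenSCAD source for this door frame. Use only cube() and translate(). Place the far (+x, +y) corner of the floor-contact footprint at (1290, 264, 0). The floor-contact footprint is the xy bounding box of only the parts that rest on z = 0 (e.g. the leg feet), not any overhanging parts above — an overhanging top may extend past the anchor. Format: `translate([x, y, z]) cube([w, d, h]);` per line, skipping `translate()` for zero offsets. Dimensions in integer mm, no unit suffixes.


translate([231, 152, 0]) cube([77, 112, 2011]);
translate([1213, 152, 0]) cube([77, 112, 2011]);
translate([231, 152, 2011]) cube([1059, 112, 110]);


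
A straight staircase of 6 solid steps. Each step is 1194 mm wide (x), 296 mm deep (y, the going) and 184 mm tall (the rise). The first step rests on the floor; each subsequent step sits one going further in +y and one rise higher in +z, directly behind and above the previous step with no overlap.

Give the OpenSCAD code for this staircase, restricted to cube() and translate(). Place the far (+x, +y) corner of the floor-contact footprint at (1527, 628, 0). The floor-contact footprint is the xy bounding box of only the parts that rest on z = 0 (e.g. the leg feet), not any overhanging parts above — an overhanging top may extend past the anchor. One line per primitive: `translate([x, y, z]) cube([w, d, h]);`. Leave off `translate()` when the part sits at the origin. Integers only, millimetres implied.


translate([333, 332, 0]) cube([1194, 296, 184]);
translate([333, 628, 184]) cube([1194, 296, 184]);
translate([333, 924, 368]) cube([1194, 296, 184]);
translate([333, 1220, 552]) cube([1194, 296, 184]);
translate([333, 1516, 736]) cube([1194, 296, 184]);
translate([333, 1812, 920]) cube([1194, 296, 184]);


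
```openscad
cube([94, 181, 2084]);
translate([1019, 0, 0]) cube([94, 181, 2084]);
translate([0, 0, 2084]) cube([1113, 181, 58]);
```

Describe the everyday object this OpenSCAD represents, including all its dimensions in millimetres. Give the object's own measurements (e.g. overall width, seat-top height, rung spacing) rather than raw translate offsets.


A door frame. The clear opening is 925 mm wide and 2084 mm high. Two 94 mm wide jambs, 181 mm deep, stand either side of the opening from the floor to the top of the opening. A 58 mm thick head sits across the top of both jambs, spanning the full outside width of the frame.


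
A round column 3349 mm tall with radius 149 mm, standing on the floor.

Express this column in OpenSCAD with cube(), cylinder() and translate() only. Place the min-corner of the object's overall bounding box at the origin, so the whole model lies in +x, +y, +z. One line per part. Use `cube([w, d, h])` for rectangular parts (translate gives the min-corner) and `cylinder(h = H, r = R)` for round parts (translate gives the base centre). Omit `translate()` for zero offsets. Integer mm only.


translate([149, 149, 0]) cylinder(h = 3349, r = 149);


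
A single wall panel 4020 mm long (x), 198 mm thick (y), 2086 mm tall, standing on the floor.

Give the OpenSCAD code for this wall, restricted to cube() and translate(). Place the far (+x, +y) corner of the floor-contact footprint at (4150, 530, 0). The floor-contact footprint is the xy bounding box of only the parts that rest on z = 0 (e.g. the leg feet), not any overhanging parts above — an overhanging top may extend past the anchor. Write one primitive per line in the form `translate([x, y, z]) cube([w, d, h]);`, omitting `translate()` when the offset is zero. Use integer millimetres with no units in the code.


translate([130, 332, 0]) cube([4020, 198, 2086]);


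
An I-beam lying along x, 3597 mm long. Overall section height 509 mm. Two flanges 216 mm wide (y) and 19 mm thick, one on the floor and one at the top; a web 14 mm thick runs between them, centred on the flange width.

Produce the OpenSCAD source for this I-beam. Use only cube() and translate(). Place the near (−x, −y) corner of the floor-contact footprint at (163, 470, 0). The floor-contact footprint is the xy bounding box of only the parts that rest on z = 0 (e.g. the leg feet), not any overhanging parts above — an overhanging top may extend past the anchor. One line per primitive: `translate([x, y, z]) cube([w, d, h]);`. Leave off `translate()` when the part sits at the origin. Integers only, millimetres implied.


translate([163, 470, 0]) cube([3597, 216, 19]);
translate([163, 571, 19]) cube([3597, 14, 471]);
translate([163, 470, 490]) cube([3597, 216, 19]);


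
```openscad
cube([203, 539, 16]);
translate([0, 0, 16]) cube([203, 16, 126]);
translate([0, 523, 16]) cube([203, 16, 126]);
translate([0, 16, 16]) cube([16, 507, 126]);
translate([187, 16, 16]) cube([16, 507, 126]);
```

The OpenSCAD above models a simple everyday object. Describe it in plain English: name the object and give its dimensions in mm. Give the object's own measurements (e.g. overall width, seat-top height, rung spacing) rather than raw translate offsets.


An open-topped rectangular box: outside dimensions 203×539×142 mm, with a uniform wall and base thickness of 16 mm. The base is a full 203×539 slab on the floor; four walls sit on top of the base. The front and back walls (the −y and +y sides) span the full width; the two side walls fit between them.


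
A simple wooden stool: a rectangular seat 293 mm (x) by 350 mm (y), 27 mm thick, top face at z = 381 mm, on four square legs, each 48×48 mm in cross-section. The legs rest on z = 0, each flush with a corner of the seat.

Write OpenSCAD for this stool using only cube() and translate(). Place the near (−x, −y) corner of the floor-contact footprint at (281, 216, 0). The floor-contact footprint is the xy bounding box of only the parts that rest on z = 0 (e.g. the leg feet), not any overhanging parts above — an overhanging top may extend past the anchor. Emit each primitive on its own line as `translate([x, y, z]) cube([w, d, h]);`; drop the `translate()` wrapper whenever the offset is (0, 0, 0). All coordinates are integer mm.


translate([281, 216, 354]) cube([293, 350, 27]);
translate([281, 216, 0]) cube([48, 48, 354]);
translate([526, 216, 0]) cube([48, 48, 354]);
translate([281, 518, 0]) cube([48, 48, 354]);
translate([526, 518, 0]) cube([48, 48, 354]);


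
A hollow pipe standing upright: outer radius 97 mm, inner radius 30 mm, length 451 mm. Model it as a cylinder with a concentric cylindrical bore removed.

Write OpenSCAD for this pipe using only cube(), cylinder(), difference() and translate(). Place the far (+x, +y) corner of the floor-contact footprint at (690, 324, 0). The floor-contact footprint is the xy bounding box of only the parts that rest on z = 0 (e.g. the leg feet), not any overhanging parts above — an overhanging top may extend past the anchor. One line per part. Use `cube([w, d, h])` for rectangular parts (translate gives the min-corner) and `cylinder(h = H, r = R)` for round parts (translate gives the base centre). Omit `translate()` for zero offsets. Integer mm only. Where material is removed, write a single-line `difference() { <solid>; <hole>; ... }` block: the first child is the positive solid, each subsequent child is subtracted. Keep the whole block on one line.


difference() { translate([593, 227, 0]) cylinder(h = 451, r = 97); translate([593, 227, 0]) cylinder(h = 451, r = 30); }


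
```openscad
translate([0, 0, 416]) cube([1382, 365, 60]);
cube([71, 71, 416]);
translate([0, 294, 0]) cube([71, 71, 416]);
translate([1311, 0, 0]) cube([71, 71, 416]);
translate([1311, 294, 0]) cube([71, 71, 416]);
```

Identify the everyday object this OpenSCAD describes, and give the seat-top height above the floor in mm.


A bench. The seat-top height is 476 mm.

A long slab on four corner posts — a bench. The slab sits at z = 416 with thickness 60, so the top is 416 + 60 = 476 mm.


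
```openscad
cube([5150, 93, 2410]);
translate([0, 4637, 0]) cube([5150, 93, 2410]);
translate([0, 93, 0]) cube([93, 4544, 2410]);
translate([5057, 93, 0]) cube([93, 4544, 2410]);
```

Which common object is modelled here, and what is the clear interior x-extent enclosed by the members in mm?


A house (or room) frame. The interior width is 4964 mm.

Four 2410 mm walls enclosing a rectangle with no floor or roof — a room or house frame. Outside width is 5150 mm and wall thickness is 93 mm, so the interior width is 5150 − 2 × 93 = 4964 mm.


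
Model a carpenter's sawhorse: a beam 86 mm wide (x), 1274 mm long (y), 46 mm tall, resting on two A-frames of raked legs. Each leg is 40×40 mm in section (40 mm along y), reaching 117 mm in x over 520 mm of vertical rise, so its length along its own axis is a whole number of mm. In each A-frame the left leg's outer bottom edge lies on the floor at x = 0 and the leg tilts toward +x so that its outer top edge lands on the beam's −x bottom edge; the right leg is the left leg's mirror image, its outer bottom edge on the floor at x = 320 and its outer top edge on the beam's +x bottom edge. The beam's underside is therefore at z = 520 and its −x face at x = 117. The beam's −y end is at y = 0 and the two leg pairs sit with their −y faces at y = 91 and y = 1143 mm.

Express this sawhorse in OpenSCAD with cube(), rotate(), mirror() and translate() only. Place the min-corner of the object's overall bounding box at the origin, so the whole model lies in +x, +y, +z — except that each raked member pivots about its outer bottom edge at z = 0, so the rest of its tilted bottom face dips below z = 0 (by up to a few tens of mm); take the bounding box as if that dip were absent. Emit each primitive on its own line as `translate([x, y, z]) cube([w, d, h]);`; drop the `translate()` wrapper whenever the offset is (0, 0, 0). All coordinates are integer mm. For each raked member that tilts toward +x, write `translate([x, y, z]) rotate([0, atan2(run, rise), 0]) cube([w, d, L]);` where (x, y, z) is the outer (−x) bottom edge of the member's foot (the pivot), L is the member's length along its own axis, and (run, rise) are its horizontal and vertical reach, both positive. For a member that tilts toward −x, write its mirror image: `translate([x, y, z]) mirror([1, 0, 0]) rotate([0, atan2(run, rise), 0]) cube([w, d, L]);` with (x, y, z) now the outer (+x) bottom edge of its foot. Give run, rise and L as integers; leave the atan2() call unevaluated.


translate([117, 0, 520]) cube([86, 1274, 46]);
translate([0, 91, 0]) rotate([0, atan2(117, 520), 0]) cube([40, 40, 533]);
translate([320, 91, 0]) mirror([1, 0, 0]) rotate([0, atan2(117, 520), 0]) cube([40, 40, 533]);
translate([0, 1143, 0]) rotate([0, atan2(117, 520), 0]) cube([40, 40, 533]);
translate([320, 1143, 0]) mirror([1, 0, 0]) rotate([0, atan2(117, 520), 0]) cube([40, 40, 533]);


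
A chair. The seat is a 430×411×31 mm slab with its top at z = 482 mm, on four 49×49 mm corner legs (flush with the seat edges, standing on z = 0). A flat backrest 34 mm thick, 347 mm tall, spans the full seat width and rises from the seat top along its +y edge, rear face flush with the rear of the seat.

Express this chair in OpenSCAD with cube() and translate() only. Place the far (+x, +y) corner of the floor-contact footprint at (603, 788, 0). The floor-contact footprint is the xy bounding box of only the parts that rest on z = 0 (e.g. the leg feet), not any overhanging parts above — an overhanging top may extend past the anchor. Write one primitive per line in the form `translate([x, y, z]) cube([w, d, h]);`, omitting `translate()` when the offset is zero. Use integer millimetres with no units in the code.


translate([173, 377, 451]) cube([430, 411, 31]);
translate([173, 377, 0]) cube([49, 49, 451]);
translate([554, 377, 0]) cube([49, 49, 451]);
translate([173, 739, 0]) cube([49, 49, 451]);
translate([554, 739, 0]) cube([49, 49, 451]);
translate([173, 754, 482]) cube([430, 34, 347]);


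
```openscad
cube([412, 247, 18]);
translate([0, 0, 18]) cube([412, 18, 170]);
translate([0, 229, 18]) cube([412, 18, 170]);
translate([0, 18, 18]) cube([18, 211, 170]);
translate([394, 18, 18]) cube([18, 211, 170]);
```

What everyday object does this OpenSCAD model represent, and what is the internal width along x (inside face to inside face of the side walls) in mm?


An open box. The internal width is 376 mm.

A 412×247 base slab with four walls standing on it — an open box. The base is 412 mm wide and the walls are 18 mm thick, so the internal width is 412 − 2 × 18 = 376 mm.


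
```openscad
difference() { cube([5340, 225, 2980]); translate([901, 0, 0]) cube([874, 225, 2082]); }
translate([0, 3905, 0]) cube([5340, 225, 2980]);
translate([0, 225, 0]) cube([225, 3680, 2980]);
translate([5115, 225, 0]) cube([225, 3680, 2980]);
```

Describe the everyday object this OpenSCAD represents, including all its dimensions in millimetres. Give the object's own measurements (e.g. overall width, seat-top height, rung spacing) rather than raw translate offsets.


A single room: four walls, each 2980 mm tall and 225 mm thick, enclosing an outside footprint 5340×4130 mm (x × y), no floor or roof. The front and back walls (−y and +y sides) run the full x-width; the side walls fit between their inner faces. A door opening 874 mm wide and 2082 mm tall is cut through the front wall from the floor up, its −x edge 901 mm from the wall's −x end.


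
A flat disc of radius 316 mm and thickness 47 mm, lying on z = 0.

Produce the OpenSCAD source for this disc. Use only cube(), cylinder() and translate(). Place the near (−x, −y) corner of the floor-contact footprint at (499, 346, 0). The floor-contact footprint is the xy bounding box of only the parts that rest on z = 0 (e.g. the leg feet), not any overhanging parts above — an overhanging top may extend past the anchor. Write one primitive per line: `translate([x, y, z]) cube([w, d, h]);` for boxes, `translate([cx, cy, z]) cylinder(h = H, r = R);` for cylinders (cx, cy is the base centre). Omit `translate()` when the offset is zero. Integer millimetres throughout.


translate([815, 662, 0]) cylinder(h = 47, r = 316);


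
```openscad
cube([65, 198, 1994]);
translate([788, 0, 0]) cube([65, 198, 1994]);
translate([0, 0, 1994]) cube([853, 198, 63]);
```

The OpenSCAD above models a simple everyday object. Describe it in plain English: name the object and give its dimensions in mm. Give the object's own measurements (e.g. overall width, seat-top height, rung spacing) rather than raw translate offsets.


A door frame. The clear opening is 723 mm wide and 1994 mm high. Two 65 mm wide jambs, 198 mm deep, stand either side of the opening from the floor to the top of the opening. A 63 mm thick head sits across the top of both jambs, spanning the full outside width of the frame.


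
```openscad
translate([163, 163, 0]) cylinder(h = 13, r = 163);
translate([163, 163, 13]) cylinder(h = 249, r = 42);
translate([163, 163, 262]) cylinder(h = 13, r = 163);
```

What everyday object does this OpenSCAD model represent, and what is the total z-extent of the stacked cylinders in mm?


A spool. The overall height is 275 mm.

Three coaxial cylinders, large–small–large — a spool. Two 13 mm flanges and a 249 mm core give 13 + 249 + 13 = 275 mm.


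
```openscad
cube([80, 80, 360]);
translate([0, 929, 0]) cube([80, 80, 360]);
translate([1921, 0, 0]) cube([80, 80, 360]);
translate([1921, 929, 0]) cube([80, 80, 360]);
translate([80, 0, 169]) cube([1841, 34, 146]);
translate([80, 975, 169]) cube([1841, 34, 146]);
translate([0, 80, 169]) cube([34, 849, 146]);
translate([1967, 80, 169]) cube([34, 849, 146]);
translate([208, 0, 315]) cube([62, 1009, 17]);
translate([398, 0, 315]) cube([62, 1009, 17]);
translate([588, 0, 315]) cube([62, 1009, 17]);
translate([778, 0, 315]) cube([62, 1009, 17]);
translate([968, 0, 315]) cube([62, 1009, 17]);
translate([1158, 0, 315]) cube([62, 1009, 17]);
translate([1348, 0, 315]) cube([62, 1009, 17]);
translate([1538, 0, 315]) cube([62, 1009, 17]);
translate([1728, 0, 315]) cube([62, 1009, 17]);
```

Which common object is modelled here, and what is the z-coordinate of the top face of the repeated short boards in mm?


A bed frame. The slat-top height is 332 mm.

Four posts, four rails, and a row of slats — a bed frame. Slats sit on the rails at z = 169 + 146 = 315; with slat thickness 17, the top is 332 mm.


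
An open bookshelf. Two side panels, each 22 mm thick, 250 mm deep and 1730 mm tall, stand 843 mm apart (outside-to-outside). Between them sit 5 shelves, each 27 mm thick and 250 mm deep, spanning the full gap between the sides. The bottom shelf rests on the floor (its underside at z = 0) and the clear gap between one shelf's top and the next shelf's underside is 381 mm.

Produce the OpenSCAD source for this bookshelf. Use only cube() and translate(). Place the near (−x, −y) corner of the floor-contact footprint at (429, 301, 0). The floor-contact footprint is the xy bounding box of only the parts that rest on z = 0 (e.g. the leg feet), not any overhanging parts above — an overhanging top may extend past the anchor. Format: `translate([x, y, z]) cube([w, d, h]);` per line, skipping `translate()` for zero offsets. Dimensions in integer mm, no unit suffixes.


translate([429, 301, 0]) cube([22, 250, 1730]);
translate([1250, 301, 0]) cube([22, 250, 1730]);
translate([451, 301, 0]) cube([799, 250, 27]);
translate([451, 301, 408]) cube([799, 250, 27]);
translate([451, 301, 816]) cube([799, 250, 27]);
translate([451, 301, 1224]) cube([799, 250, 27]);
translate([451, 301, 1632]) cube([799, 250, 27]);


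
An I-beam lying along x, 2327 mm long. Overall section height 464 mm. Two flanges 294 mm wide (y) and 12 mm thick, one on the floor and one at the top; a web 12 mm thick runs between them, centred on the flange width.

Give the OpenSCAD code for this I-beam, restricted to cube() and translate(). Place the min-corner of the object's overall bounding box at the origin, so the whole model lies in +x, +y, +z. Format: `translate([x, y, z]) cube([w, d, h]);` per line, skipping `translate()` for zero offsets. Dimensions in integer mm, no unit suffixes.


cube([2327, 294, 12]);
translate([0, 141, 12]) cube([2327, 12, 440]);
translate([0, 0, 452]) cube([2327, 294, 12]);


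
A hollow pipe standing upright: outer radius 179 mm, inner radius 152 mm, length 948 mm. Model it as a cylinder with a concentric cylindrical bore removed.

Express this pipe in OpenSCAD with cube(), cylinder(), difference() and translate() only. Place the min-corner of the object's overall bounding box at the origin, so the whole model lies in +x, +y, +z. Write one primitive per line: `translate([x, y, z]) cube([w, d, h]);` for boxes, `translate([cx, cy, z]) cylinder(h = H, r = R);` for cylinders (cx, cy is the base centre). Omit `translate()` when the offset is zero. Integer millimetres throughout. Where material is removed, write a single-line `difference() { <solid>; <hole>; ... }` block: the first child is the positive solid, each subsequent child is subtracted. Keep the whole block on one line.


difference() { translate([179, 179, 0]) cylinder(h = 948, r = 179); translate([179, 179, 0]) cylinder(h = 948, r = 152); }


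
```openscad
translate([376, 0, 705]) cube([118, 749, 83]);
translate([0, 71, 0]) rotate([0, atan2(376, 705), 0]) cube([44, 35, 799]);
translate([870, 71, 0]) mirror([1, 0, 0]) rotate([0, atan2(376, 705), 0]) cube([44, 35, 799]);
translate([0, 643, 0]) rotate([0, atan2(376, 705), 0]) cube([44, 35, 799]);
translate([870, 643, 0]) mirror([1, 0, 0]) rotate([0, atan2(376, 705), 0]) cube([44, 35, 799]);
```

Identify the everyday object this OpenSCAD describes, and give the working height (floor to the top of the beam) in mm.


A sawhorse. The overall height is 788 mm.

A beam across two mirrored pairs of raked legs — a sawhorse. The beam's underside is at z = 705 (matching the legs' vertical rise in atan2(376, 705)) and the beam is 83 mm tall, so its top is at 705 + 83 = 788 mm. The raked legs top out at the beam's underside, so that is the highest point.


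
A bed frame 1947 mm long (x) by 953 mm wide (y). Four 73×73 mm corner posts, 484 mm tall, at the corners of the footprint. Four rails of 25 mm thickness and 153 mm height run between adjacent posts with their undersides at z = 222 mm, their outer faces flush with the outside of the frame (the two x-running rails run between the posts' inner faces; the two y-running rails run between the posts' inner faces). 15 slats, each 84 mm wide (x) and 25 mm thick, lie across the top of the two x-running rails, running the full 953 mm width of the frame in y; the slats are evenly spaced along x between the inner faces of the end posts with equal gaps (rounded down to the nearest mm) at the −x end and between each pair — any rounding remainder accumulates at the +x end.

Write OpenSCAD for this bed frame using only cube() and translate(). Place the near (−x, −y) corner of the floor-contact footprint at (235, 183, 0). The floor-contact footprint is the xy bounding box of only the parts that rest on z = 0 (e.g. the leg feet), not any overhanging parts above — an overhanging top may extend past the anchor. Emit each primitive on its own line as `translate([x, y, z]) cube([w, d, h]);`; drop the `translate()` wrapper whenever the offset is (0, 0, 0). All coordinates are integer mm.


translate([235, 183, 0]) cube([73, 73, 484]);
translate([235, 1063, 0]) cube([73, 73, 484]);
translate([2109, 183, 0]) cube([73, 73, 484]);
translate([2109, 1063, 0]) cube([73, 73, 484]);
translate([308, 183, 222]) cube([1801, 25, 153]);
translate([308, 1111, 222]) cube([1801, 25, 153]);
translate([235, 256, 222]) cube([25, 807, 153]);
translate([2157, 256, 222]) cube([25, 807, 153]);
translate([341, 183, 375]) cube([84, 953, 25]);
translate([458, 183, 375]) cube([84, 953, 25]);
translate([575, 183, 375]) cube([84, 953, 25]);
translate([692, 183, 375]) cube([84, 953, 25]);
translate([809, 183, 375]) cube([84, 953, 25]);
translate([926, 183, 375]) cube([84, 953, 25]);
translate([1043, 183, 375]) cube([84, 953, 25]);
translate([1160, 183, 375]) cube([84, 953, 25]);
translate([1277, 183, 375]) cube([84, 953, 25]);
translate([1394, 183, 375]) cube([84, 953, 25]);
translate([1511, 183, 375]) cube([84, 953, 25]);
translate([1628, 183, 375]) cube([84, 953, 25]);
translate([1745, 183, 375]) cube([84, 953, 25]);
translate([1862, 183, 375]) cube([84, 953, 25]);
translate([1979, 183, 375]) cube([84, 953, 25]);


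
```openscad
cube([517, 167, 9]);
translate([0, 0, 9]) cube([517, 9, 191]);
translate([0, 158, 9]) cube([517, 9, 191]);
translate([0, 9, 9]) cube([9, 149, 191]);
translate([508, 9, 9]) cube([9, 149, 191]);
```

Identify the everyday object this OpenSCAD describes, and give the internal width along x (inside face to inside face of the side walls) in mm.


An open box. The internal width is 499 mm.

A 517×167 base slab with four walls standing on it — an open box. The base is 517 mm wide and the walls are 9 mm thick, so the internal width is 517 − 2 × 9 = 499 mm.


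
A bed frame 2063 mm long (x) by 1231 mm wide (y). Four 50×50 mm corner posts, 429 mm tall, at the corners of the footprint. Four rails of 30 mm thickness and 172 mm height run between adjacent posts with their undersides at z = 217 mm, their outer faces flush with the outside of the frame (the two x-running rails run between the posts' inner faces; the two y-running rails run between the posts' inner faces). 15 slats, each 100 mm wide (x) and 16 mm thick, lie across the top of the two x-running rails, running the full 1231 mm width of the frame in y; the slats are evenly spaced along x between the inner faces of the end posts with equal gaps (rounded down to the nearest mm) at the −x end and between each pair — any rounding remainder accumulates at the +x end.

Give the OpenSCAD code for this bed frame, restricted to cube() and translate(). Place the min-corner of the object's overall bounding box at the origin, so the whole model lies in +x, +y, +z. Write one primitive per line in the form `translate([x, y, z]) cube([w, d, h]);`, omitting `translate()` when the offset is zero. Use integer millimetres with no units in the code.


// slat z = rail_z + rail_h = 217 + 172 = 389
// slat gap = ⌊(1963 − 15·100) / 16⌋ = 28
cube([50, 50, 429]);
translate([0, 1181, 0]) cube([50, 50, 429]);
translate([2013, 0, 0]) cube([50, 50, 429]);
translate([2013, 1181, 0]) cube([50, 50, 429]);
translate([50, 0, 217]) cube([1963, 30, 172]);
translate([50, 1201, 217]) cube([1963, 30, 172]);
translate([0, 50, 217]) cube([30, 1131, 172]);
translate([2033, 50, 217]) cube([30, 1131, 172]);
translate([78, 0, 389]) cube([100, 1231, 16]);
translate([206, 0, 389]) cube([100, 1231, 16]);
translate([334, 0, 389]) cube([100, 1231, 16]);
translate([462, 0, 389]) cube([100, 1231, 16]);
translate([590, 0, 389]) cube([100, 1231, 16]);
translate([718, 0, 389]) cube([100, 1231, 16]);
translate([846, 0, 389]) cube([100, 1231, 16]);
translate([974, 0, 389]) cube([100, 1231, 16]);
translate([1102, 0, 389]) cube([100, 1231, 16]);
translate([1230, 0, 389]) cube([100, 1231, 16]);
translate([1358, 0, 389]) cube([100, 1231, 16]);
translate([1486, 0, 389]) cube([100, 1231, 16]);
translate([1614, 0, 389]) cube([100, 1231, 16]);
translate([1742, 0, 389]) cube([100, 1231, 16]);
translate([1870, 0, 389]) cube([100, 1231, 16]);
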